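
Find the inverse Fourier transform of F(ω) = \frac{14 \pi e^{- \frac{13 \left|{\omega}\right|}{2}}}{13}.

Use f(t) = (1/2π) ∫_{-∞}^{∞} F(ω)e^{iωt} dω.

f(t) = \frac{7}{t^{2} + \frac{169}{4}}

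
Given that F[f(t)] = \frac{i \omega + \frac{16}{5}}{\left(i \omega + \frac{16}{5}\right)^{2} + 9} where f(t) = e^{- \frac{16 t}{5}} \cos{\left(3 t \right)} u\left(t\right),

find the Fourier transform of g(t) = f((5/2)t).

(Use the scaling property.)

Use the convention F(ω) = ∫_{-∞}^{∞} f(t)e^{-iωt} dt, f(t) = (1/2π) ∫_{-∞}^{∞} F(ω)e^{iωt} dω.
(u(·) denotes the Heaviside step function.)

F[g](ω) = \frac{4 \left(i \omega + 8\right)}{4 \left(i \omega + 8\right)^{2} + 225}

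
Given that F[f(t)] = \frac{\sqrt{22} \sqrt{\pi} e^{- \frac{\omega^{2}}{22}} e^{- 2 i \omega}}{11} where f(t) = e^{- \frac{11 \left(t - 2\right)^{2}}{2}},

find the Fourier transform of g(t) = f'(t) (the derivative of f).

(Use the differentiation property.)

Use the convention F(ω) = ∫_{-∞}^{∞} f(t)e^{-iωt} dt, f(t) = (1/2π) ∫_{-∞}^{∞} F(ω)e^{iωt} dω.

F[g](ω) = \frac{\sqrt{22} i \sqrt{\pi} \omega e^{- \frac{\omega \left(\omega + 44 i\right)}{22}}}{11}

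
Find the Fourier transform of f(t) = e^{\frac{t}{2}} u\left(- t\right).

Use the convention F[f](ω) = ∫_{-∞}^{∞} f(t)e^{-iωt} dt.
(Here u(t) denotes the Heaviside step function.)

F(ω) = \frac{2 i}{2 \omega + i}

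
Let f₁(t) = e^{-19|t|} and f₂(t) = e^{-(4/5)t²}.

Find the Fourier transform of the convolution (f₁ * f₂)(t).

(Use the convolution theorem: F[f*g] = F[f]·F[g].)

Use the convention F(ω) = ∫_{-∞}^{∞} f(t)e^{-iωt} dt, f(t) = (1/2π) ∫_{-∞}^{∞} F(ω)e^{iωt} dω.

F[f₁*f₂](ω) = \frac{19 \sqrt{5} \sqrt{\pi} e^{- \frac{5 \omega^{2}}{16}}}{\omega^{2} + 361}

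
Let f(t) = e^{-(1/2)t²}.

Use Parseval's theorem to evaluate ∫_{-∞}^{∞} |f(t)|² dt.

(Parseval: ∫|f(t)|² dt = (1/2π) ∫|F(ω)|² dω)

∫|f(t)|² dt = \sqrt{\pi}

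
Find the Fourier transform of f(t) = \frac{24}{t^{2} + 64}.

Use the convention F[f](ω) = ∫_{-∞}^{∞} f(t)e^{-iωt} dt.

F(ω) = 3 \pi e^{- 8 \left|{\omega}\right|}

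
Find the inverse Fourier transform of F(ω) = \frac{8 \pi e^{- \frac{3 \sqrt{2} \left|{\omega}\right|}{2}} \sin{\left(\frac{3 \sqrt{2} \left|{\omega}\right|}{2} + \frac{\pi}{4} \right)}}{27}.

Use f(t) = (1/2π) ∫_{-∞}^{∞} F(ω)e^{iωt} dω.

f(t) = \frac{8}{t^{4} + 81}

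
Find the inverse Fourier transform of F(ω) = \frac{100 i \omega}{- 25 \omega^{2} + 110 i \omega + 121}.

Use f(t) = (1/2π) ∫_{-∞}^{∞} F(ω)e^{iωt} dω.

f(t) = 4 \left(1 - \frac{11 t}{5}\right) e^{- \frac{11 t}{5}} u\left(t\right)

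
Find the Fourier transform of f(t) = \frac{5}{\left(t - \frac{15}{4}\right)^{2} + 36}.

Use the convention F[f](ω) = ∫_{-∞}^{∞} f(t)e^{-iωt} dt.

F(ω) = \frac{5 \pi e^{- \frac{15 i \omega}{4} - 6 \left|{\omega}\right|}}{6}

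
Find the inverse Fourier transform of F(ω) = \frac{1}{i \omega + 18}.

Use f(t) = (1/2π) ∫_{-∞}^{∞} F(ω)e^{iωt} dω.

f(t) = e^{- 18 t} u\left(t\right)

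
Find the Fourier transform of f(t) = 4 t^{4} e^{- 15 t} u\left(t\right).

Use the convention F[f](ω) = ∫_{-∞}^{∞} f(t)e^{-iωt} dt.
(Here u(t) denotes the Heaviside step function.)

F(ω) = \frac{96}{\left(i \omega + 15\right)^{5}}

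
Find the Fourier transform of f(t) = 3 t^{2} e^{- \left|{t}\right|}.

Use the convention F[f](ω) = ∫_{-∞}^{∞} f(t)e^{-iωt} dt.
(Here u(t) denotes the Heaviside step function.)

F(ω) = \frac{12 \left(1 - 3 \omega^{2}\right)}{\left(\omega^{2} + 1\right)^{3}}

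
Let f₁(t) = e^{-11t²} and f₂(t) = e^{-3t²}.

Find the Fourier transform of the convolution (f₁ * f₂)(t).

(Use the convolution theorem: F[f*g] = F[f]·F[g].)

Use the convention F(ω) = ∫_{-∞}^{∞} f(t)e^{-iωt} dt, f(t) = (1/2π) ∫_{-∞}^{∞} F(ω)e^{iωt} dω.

F[f₁*f₂](ω) = \frac{\sqrt{33} \pi e^{- \frac{7 \omega^{2}}{66}}}{33}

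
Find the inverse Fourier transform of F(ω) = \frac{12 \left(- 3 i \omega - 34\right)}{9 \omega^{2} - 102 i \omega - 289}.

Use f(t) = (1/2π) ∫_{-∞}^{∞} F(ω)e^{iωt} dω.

f(t) = 4 \left(\frac{17 t}{3} + 1\right) e^{- \frac{17 t}{3}} u\left(t\right)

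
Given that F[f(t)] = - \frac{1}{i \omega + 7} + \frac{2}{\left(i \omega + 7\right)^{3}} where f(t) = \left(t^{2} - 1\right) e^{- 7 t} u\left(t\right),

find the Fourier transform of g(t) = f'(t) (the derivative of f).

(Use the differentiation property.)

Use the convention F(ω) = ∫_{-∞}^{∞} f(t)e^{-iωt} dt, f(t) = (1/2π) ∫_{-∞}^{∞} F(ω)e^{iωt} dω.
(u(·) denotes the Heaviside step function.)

F[g](ω) = \frac{i \omega \left(2 i \omega - \left(i \omega + 7\right)^{3} + 14\right)}{\left(i \omega + 7\right)^{4}}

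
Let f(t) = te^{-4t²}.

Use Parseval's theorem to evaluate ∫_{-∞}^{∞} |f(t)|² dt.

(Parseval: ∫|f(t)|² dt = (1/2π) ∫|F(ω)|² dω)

∫|f(t)|² dt = \frac{\sqrt{2} \sqrt{\pi}}{64}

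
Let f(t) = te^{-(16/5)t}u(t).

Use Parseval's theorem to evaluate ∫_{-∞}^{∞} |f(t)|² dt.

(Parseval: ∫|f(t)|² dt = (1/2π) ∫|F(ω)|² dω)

∫|f(t)|² dt = \frac{125}{16384}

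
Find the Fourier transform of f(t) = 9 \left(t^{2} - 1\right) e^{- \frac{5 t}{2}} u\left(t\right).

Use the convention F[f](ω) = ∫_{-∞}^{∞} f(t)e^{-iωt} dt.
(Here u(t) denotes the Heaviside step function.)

F(ω) = \frac{18 \left(16 i \omega - \left(2 i \omega + 5\right)^{3} + 40\right)}{\left(2 i \omega + 5\right)^{4}}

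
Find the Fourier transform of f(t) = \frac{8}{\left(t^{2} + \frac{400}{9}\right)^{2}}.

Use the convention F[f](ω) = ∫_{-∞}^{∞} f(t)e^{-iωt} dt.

F(ω) = \frac{9 \pi \left(20 \left|{\omega}\right| + 3\right) e^{- \frac{20 \left|{\omega}\right|}{3}}}{2000}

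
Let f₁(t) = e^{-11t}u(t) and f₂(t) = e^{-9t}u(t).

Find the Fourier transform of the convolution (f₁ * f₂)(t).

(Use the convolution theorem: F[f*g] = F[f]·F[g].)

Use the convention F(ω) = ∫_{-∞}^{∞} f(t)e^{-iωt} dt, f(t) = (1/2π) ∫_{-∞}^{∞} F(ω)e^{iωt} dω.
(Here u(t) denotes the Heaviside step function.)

F[f₁*f₂](ω) = \frac{1}{\left(i \omega + 9\right) \left(i \omega + 11\right)}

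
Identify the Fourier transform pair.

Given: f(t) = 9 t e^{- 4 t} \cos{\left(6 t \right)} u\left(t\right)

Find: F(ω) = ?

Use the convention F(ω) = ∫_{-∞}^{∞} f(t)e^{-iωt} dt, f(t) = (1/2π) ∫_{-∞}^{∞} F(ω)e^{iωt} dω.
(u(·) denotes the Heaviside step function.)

F(ω) = \frac{9 \left(\left(i \omega + 4\right)^{2} - 36\right)}{\left(\left(i \omega + 4\right)^{2} + 36\right)^{2}}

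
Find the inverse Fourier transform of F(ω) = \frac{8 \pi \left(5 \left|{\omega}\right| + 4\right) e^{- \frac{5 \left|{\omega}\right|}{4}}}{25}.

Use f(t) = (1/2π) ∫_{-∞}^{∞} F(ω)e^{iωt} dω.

f(t) = \frac{5}{\left(t^{2} + \frac{25}{16}\right)^{2}}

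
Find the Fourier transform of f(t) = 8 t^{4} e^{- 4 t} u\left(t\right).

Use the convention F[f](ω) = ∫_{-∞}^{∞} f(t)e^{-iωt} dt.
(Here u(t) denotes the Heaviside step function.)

F(ω) = \frac{192}{\left(i \omega + 4\right)^{5}}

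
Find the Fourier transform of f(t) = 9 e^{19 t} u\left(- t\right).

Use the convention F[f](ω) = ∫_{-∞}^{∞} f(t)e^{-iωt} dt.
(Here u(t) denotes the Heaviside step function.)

F(ω) = - \frac{9}{i \omega - 19}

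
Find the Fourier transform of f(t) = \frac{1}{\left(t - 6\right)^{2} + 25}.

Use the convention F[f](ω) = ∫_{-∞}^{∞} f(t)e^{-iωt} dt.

F(ω) = \frac{\pi e^{- 6 i \omega - 5 \left|{\omega}\right|}}{5}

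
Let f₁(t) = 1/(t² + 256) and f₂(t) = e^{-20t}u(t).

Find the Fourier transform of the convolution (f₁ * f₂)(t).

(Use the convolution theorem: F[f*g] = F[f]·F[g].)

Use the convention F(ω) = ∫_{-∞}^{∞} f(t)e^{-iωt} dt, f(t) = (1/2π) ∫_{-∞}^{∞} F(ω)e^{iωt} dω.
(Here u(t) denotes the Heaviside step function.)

F[f₁*f₂](ω) = \frac{\pi e^{- 16 \left|{\omega}\right|}}{16 \left(i \omega + 20\right)}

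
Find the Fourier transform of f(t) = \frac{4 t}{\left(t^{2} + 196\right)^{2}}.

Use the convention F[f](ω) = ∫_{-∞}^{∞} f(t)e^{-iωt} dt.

F(ω) = - \frac{i \pi \omega e^{- 14 \left|{\omega}\right|}}{7}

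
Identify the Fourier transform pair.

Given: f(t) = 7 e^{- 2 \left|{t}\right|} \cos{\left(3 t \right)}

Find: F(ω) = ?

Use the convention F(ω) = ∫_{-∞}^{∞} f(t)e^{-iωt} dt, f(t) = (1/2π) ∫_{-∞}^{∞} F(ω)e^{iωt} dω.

F(ω) = \frac{28 \left(\omega^{2} + 13\right)}{\omega^{4} - 10 \omega^{2} + 169}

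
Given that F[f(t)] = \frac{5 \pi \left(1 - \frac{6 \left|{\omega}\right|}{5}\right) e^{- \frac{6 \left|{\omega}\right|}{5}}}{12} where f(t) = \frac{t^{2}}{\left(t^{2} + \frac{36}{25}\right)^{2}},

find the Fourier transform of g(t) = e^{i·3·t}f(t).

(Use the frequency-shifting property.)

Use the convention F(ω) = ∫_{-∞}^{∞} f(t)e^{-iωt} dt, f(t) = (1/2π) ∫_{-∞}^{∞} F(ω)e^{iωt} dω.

F[g](ω) = \frac{\pi \left(5 - 6 \left|{\omega - 3}\right|\right) e^{- \frac{6 \left|{\omega - 3}\right|}{5}}}{12}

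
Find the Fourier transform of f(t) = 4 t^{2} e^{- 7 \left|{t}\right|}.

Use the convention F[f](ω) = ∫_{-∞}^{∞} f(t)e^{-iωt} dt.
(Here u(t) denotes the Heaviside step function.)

F(ω) = \frac{112 \left(49 - 3 \omega^{2}\right)}{\left(\omega^{2} + 49\right)^{3}}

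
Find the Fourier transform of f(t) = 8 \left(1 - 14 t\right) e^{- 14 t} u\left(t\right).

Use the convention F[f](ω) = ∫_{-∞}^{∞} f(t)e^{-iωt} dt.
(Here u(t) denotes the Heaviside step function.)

F(ω) = \frac{8 i \omega}{- \omega^{2} + 28 i \omega + 196}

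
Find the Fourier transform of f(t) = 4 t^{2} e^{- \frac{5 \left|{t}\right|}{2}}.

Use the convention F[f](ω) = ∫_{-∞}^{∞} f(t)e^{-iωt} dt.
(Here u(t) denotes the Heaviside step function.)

F(ω) = \frac{640 \left(25 - 12 \omega^{2}\right)}{\left(4 \omega^{2} + 25\right)^{3}}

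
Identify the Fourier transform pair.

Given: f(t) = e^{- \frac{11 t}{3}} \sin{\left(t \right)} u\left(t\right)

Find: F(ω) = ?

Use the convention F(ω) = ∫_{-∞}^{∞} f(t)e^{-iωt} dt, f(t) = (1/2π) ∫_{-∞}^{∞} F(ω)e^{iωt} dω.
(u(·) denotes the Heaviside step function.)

F(ω) = \frac{9}{\left(3 i \omega + 11\right)^{2} + 9}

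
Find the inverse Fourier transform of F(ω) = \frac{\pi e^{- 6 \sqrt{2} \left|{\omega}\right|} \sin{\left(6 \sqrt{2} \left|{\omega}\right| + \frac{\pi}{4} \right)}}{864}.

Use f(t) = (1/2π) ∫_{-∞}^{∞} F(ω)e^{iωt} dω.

f(t) = \frac{2}{t^{4} + 20736}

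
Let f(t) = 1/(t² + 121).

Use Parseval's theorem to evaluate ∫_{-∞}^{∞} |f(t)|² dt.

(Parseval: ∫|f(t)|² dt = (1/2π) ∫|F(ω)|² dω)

∫|f(t)|² dt = \frac{\pi}{2662}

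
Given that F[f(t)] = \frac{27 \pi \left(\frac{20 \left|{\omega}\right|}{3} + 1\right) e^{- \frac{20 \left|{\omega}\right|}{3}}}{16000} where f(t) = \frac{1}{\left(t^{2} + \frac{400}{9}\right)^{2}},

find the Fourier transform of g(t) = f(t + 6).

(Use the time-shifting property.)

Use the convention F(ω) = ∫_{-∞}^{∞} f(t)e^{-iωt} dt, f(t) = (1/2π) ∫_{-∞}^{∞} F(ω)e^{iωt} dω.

F[g](ω) = \frac{9 \pi \left(20 \left|{\omega}\right| + 3\right) e^{6 i \omega - \frac{20 \left|{\omega}\right|}{3}}}{16000}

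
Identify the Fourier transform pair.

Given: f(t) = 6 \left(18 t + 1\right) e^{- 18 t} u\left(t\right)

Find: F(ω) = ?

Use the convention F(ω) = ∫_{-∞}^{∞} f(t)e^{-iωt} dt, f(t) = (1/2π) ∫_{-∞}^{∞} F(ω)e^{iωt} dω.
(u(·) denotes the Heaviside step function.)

F(ω) = \frac{6 \left(- i \omega - 36\right)}{\omega^{2} - 36 i \omega - 324}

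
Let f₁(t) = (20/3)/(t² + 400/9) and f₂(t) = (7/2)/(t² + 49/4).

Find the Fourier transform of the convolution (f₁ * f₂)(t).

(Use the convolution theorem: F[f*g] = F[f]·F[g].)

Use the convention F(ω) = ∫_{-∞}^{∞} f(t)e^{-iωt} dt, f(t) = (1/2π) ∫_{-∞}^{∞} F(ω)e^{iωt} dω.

F[f₁*f₂](ω) = \pi^{2} e^{- \frac{61 \left|{\omega}\right|}{6}}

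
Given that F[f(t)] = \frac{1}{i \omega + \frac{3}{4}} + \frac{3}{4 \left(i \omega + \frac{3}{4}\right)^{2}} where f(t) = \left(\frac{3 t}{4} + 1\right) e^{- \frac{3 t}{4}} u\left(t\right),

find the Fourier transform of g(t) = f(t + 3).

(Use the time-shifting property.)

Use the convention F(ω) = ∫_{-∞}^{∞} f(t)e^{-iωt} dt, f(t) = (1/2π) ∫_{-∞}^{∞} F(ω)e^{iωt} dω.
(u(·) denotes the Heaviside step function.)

F[g](ω) = \frac{\left(- 16 i \omega - 24\right) e^{3 i \omega}}{16 \omega^{2} - 24 i \omega - 9}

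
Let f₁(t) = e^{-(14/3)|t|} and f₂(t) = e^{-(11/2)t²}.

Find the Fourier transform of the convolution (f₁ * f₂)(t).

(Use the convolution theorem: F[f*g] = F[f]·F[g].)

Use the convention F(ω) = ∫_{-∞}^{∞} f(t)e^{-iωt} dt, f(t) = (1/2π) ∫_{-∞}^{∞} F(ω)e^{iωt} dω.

F[f₁*f₂](ω) = \frac{84 \sqrt{22} \sqrt{\pi} e^{- \frac{\omega^{2}}{22}}}{11 \left(9 \omega^{2} + 196\right)}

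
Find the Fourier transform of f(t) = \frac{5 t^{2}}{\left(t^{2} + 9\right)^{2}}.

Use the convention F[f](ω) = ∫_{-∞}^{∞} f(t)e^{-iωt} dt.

F(ω) = \frac{5 \pi \left(1 - 3 \left|{\omega}\right|\right) e^{- 3 \left|{\omega}\right|}}{6}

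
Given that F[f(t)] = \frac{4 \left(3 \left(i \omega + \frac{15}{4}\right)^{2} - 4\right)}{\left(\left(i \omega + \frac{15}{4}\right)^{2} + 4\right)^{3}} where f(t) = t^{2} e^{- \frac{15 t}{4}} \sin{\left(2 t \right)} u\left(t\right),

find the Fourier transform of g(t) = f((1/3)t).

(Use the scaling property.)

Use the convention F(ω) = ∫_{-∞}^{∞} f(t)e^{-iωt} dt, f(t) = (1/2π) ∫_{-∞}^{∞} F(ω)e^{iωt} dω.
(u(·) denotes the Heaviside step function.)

F[g](ω) = \frac{3072 \left(27 \left(4 i \omega + 5\right)^{2} - 64\right)}{\left(9 \left(4 i \omega + 5\right)^{2} + 64\right)^{3}}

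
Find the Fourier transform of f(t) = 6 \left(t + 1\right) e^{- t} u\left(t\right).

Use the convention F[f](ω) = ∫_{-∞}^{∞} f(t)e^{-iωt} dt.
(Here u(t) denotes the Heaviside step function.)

F(ω) = \frac{6 \left(- i \omega - 2\right)}{\omega^{2} - 2 i \omega - 1}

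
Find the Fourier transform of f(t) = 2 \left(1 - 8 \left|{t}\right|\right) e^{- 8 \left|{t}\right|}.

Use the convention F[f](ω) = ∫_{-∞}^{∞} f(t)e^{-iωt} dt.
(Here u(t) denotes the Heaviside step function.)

F(ω) = \frac{64 \omega^{2}}{\left(\omega^{2} + 64\right)^{2}}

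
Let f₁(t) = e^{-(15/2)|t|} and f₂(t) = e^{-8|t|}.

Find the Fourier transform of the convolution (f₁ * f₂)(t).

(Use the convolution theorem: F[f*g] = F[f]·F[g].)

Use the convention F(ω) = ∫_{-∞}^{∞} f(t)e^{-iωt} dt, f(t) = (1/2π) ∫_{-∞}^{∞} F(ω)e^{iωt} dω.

F[f₁*f₂](ω) = \frac{960}{\left(\omega^{2} + 64\right) \left(4 \omega^{2} + 225\right)}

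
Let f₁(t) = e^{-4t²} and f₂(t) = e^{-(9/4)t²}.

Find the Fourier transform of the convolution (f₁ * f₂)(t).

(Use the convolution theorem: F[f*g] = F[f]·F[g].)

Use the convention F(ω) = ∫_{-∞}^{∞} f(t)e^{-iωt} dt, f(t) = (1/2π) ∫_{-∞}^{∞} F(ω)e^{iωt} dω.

F[f₁*f₂](ω) = \frac{\pi e^{- \frac{25 \omega^{2}}{144}}}{3}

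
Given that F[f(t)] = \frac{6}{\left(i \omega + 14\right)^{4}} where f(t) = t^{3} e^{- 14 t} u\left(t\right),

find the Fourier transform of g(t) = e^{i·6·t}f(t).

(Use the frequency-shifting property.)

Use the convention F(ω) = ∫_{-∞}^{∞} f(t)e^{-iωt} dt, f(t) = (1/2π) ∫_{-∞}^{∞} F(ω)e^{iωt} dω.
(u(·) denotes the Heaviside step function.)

F[g](ω) = \frac{6}{\left(i \left(\omega - 6\right) + 14\right)^{4}}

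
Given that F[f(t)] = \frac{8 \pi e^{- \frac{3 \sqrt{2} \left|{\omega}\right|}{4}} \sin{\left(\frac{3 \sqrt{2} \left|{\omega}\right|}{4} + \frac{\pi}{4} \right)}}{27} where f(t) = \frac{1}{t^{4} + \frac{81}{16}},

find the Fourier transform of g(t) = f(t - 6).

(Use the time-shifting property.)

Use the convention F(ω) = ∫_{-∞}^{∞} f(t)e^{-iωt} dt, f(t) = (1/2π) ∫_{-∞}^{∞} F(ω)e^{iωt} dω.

F[g](ω) = \frac{8 \pi e^{- 6 i \omega - \frac{3 \sqrt{2} \left|{\omega}\right|}{4}} \sin{\left(\frac{3 \sqrt{2} \left|{\omega}\right|}{4} + \frac{\pi}{4} \right)}}{27}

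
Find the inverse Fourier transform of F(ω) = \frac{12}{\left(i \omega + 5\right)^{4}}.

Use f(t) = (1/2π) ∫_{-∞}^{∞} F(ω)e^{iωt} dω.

f(t) = 2 t^{3} e^{- 5 t} u\left(t\right)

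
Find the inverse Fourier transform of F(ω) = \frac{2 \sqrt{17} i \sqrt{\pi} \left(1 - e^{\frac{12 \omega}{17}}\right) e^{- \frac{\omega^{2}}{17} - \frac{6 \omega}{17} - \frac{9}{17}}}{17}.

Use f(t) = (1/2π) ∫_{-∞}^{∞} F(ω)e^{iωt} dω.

f(t) = 2 e^{- \frac{17 t^{2}}{4}} \sin{\left(3 t \right)}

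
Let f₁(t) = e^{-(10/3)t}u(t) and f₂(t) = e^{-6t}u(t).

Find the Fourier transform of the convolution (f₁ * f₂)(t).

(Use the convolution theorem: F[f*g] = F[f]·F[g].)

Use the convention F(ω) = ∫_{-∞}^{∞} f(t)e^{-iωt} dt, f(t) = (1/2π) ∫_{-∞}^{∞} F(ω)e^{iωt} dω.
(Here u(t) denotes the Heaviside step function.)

F[f₁*f₂](ω) = \frac{3}{\left(i \omega + 6\right) \left(3 i \omega + 10\right)}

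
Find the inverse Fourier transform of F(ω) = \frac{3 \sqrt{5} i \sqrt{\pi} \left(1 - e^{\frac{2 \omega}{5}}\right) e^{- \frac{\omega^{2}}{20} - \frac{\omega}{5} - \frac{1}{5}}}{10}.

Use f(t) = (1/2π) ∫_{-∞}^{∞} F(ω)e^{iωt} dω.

f(t) = 3 e^{- 5 t^{2}} \sin{\left(2 t \right)}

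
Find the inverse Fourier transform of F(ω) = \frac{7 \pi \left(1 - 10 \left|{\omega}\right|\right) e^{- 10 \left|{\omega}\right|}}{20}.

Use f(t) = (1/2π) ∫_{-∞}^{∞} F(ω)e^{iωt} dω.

f(t) = \frac{7 t^{2}}{\left(t^{2} + 100\right)^{2}}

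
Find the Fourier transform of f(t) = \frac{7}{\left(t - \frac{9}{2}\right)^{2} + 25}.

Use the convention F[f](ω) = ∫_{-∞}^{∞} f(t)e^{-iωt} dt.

F(ω) = \frac{7 \pi e^{- \frac{9 i \omega}{2} - 5 \left|{\omega}\right|}}{5}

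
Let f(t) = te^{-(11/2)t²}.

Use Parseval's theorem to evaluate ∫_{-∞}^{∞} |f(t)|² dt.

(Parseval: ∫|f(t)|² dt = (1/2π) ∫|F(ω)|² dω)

∫|f(t)|² dt = \frac{\sqrt{11} \sqrt{\pi}}{242}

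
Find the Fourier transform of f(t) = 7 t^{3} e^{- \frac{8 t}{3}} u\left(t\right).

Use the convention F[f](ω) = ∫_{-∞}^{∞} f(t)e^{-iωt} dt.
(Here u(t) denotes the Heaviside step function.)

F(ω) = \frac{3402}{\left(3 i \omega + 8\right)^{4}}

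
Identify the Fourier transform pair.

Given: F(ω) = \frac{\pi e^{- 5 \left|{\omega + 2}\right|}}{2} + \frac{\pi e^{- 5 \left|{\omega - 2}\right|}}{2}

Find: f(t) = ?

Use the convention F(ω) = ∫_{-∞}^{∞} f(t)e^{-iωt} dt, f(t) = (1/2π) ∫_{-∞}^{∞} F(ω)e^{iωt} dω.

f(t) = \frac{5 \cos{\left(2 t \right)}}{t^{2} + 25}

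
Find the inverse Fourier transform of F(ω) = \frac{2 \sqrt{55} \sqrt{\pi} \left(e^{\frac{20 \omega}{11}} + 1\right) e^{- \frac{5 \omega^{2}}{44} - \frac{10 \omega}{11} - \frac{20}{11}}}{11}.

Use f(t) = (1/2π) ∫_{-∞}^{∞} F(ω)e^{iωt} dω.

f(t) = 4 e^{- \frac{11 t^{2}}{5}} \cos{\left(4 t \right)}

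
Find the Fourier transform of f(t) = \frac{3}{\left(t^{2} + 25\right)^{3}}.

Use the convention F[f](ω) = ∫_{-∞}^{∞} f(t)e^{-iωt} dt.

F(ω) = \frac{3 \pi \left(25 \omega^{2} + 15 \left|{\omega}\right| + 3\right) e^{- 5 \left|{\omega}\right|}}{25000}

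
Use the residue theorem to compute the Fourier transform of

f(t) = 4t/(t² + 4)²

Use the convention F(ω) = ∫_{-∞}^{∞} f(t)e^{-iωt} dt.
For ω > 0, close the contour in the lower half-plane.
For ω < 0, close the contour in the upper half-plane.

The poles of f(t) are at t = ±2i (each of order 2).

Let g(z) = f(z)e^{-iωz}; for large |z| the factor e^{-iωz} decays in the lower half-plane when ω > 0 and in the upper half-plane when ω < 0.

Case ω > 0 (lower half-plane, clockwise contour ⇒ F(ω) = -2πi·ΣRes):
  Res_{z = - 2 i} g(z) = \frac{\omega e^{- 2 \omega}}{2} (pole of order 2)
  F(ω) = -2πi·ΣRes = - i \pi \omega e^{- 2 \omega}

Case ω < 0 (upper half-plane, counterclockwise contour ⇒ F(ω) = +2πi·ΣRes):
  Res_{z = 2 i} g(z) = - \frac{\omega e^{2 \omega}}{2} (pole of order 2)
  F(ω) = 2πi·ΣRes = - i \pi \omega e^{2 \omega}

Both cases combine into a single formula in |ω|:

F(ω) = - i \pi \omega e^{- 2 \left|{\omega}\right|}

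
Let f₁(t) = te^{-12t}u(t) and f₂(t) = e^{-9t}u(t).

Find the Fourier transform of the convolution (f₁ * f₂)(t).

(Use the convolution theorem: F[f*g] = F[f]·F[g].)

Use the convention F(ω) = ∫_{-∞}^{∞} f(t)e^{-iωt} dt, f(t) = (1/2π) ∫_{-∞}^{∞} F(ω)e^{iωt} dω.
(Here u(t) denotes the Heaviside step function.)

F[f₁*f₂](ω) = \frac{1}{\left(i \omega + 9\right) \left(i \omega + 12\right)^{2}}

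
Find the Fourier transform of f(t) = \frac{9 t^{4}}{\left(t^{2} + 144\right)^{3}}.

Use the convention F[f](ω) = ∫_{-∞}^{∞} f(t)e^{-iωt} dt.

F(ω) = \frac{9 \pi \left(48 \omega^{2} - 20 \left|{\omega}\right| + 1\right) e^{- 12 \left|{\omega}\right|}}{32}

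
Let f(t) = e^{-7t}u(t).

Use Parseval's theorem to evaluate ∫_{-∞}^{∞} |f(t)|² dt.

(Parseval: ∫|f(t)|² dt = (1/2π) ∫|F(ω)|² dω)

∫|f(t)|² dt = \frac{1}{14}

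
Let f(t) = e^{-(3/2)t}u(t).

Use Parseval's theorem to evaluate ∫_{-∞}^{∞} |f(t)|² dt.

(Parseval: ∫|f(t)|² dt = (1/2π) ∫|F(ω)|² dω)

∫|f(t)|² dt = \frac{1}{3}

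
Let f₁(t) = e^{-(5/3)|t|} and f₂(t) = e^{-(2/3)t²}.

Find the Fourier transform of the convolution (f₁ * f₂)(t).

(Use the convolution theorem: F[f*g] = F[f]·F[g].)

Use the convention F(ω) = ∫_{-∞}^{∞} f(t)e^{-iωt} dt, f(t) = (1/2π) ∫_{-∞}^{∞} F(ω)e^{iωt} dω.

F[f₁*f₂](ω) = \frac{15 \sqrt{6} \sqrt{\pi} e^{- \frac{3 \omega^{2}}{8}}}{9 \omega^{2} + 25}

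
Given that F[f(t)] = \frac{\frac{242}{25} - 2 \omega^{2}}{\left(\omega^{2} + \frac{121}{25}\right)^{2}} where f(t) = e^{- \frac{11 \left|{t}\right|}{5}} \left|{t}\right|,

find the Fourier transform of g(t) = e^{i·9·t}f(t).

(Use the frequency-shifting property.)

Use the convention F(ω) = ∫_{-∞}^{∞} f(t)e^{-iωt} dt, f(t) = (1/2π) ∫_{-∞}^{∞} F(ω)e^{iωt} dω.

F[g](ω) = \frac{50 \left(121 - 25 \left(\omega - 9\right)^{2}\right)}{\left(25 \left(\omega - 9\right)^{2} + 121\right)^{2}}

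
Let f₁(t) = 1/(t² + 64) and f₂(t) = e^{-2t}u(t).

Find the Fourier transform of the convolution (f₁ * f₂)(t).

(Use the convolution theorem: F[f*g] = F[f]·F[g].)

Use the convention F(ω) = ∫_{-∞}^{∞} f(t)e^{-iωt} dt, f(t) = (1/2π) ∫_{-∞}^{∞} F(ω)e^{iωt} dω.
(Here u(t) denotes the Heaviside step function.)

F[f₁*f₂](ω) = \frac{\pi e^{- 8 \left|{\omega}\right|}}{8 \left(i \omega + 2\right)}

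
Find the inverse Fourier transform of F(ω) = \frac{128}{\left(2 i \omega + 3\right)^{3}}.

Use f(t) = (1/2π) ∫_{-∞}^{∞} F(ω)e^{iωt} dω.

f(t) = 8 t^{2} e^{- \frac{3 t}{2}} u\left(t\right)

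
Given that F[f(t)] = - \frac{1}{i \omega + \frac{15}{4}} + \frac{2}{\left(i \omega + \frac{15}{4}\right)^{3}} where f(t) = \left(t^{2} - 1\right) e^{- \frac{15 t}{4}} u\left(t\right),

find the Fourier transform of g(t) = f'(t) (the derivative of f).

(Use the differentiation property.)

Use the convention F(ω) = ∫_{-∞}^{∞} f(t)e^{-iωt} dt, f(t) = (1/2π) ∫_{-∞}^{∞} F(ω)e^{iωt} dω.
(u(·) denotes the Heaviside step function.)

F[g](ω) = \frac{4 i \omega \left(128 i \omega - \left(4 i \omega + 15\right)^{3} + 480\right)}{\left(4 i \omega + 15\right)^{4}}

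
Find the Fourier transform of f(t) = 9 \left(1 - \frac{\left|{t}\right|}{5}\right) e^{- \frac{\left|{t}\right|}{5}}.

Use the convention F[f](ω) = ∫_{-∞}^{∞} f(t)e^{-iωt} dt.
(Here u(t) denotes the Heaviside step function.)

F(ω) = \frac{4500 \omega^{2}}{\left(25 \omega^{2} + 1\right)^{2}}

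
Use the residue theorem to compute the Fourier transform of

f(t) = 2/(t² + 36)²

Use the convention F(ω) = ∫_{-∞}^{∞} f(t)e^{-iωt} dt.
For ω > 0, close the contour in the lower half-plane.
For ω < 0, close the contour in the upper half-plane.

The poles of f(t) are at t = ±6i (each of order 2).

Let g(z) = f(z)e^{-iωz}; for large |z| the factor e^{-iωz} decays in the lower half-plane when ω > 0 and in the upper half-plane when ω < 0.

Case ω > 0 (lower half-plane, clockwise contour ⇒ F(ω) = -2πi·ΣRes):
  Res_{z = - 6 i} g(z) = \frac{i \left(6 \omega + 1\right) e^{- 6 \omega}}{432} (pole of order 2)
  F(ω) = -2πi·ΣRes = \frac{\pi \left(6 \omega + 1\right) e^{- 6 \omega}}{216}

Case ω < 0 (upper half-plane, counterclockwise contour ⇒ F(ω) = +2πi·ΣRes):
  Res_{z = 6 i} g(z) = \frac{i \left(6 \omega - 1\right) e^{6 \omega}}{432} (pole of order 2)
  F(ω) = 2πi·ΣRes = \frac{\pi \left(1 - 6 \omega\right) e^{6 \omega}}{216}

Both cases combine into a single formula in |ω|:

F(ω) = \frac{\pi \left(6 \left|{\omega}\right| + 1\right) e^{- 6 \left|{\omega}\right|}}{216}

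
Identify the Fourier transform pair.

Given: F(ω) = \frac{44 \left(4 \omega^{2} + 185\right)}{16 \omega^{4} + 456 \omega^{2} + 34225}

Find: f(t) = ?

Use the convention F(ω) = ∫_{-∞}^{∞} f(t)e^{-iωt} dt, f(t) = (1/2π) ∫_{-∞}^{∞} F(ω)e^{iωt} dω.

f(t) = e^{- \frac{11 \left|{t}\right|}{2}} \cos{\left(4 t \right)}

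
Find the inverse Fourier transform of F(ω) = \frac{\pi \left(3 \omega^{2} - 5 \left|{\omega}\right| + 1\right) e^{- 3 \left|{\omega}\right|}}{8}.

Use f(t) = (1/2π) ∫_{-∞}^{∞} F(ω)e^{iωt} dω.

f(t) = \frac{t^{4}}{\left(t^{2} + 9\right)^{3}}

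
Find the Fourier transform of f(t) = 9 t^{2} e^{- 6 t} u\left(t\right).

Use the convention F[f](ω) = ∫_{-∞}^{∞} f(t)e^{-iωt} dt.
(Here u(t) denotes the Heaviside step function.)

F(ω) = \frac{18}{\left(i \omega + 6\right)^{3}}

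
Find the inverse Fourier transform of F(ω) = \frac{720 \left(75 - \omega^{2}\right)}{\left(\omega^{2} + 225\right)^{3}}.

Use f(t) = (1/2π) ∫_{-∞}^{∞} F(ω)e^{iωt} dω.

f(t) = 4 t^{2} e^{- 15 \left|{t}\right|}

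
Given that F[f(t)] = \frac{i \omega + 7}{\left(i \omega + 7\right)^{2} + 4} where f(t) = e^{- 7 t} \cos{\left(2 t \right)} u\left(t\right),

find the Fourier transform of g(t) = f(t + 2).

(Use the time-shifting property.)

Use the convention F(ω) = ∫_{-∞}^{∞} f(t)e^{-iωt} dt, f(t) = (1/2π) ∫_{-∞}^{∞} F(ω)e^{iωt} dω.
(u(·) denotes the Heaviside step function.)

F[g](ω) = \frac{\left(i \omega + 7\right) e^{2 i \omega}}{\left(i \omega + 7\right)^{2} + 4}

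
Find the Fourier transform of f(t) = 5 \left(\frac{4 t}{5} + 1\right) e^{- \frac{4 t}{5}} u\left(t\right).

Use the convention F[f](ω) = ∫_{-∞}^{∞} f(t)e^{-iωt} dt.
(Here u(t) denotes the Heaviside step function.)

F(ω) = \frac{25 \left(- 5 i \omega - 8\right)}{25 \omega^{2} - 40 i \omega - 16}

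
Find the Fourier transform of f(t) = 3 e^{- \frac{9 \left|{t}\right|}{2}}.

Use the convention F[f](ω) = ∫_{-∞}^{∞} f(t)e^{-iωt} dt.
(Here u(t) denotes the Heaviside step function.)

F(ω) = \frac{108}{4 \omega^{2} + 81}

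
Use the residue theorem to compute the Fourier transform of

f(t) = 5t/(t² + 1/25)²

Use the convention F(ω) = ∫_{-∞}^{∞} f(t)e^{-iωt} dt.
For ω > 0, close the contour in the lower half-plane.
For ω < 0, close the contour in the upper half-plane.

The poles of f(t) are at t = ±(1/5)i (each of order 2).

Let g(z) = f(z)e^{-iωz}; for large |z| the factor e^{-iωz} decays in the lower half-plane when ω > 0 and in the upper half-plane when ω < 0.

Case ω > 0 (lower half-plane, clockwise contour ⇒ F(ω) = -2πi·ΣRes):
  Res_{z = - \frac{i}{5}} g(z) = \frac{25 \omega e^{- \frac{\omega}{5}}}{4} (pole of order 2)
  F(ω) = -2πi·ΣRes = - \frac{25 i \pi \omega e^{- \frac{\omega}{5}}}{2}

Case ω < 0 (upper half-plane, counterclockwise contour ⇒ F(ω) = +2πi·ΣRes):
  Res_{z = \frac{i}{5}} g(z) = - \frac{25 \omega e^{\frac{\omega}{5}}}{4} (pole of order 2)
  F(ω) = 2πi·ΣRes = - \frac{25 i \pi \omega e^{\frac{\omega}{5}}}{2}

Both cases combine into a single formula in |ω|:

F(ω) = - \frac{25 i \pi \omega e^{- \frac{\left|{\omega}\right|}{5}}}{2}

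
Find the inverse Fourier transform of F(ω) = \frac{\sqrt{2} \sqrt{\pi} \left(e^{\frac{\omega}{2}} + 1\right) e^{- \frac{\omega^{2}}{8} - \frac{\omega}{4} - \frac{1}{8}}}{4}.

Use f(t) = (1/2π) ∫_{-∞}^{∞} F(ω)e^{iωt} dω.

f(t) = e^{- 2 t^{2}} \cos{\left(t \right)}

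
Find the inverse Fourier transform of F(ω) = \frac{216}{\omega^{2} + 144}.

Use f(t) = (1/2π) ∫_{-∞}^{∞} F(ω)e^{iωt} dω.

f(t) = 9 e^{- 12 \left|{t}\right|}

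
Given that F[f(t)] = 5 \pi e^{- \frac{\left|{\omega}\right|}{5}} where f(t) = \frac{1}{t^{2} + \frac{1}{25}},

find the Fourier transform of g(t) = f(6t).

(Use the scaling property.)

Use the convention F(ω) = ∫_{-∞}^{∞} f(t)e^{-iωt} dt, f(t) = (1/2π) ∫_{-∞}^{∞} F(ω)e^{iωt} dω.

F[g](ω) = \frac{5 \pi e^{- \frac{\left|{\omega}\right|}{30}}}{6}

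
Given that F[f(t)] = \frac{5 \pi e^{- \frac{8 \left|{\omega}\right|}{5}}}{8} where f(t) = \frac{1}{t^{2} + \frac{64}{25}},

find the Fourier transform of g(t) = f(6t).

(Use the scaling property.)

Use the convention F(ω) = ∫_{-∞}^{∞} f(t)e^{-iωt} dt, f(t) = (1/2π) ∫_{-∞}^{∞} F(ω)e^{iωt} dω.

F[g](ω) = \frac{5 \pi e^{- \frac{4 \left|{\omega}\right|}{15}}}{48}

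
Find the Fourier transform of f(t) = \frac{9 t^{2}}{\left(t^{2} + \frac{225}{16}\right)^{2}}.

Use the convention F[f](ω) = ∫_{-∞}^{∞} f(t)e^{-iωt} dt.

F(ω) = \frac{3 \pi \left(4 - 15 \left|{\omega}\right|\right) e^{- \frac{15 \left|{\omega}\right|}{4}}}{10}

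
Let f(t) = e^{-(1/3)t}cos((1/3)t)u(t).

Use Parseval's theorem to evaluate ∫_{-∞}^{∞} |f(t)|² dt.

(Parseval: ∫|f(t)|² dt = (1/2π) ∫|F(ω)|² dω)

∫|f(t)|² dt = \frac{9}{8}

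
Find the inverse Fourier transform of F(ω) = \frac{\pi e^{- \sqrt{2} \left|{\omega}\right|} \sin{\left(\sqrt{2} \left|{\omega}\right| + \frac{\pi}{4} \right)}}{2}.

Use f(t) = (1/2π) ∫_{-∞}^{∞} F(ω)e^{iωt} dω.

f(t) = \frac{4}{t^{4} + 16}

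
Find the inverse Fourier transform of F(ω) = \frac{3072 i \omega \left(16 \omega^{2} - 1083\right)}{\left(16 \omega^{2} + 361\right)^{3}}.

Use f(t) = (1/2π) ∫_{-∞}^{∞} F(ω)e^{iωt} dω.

f(t) = 3 t e^{- \frac{19 \left|{t}\right|}{4}} \left|{t}\right|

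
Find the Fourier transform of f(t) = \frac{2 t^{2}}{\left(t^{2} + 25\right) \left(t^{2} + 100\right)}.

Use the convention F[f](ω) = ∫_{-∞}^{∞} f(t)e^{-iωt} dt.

F(ω) = \frac{2 \pi \left(2 - e^{5 \left|{\omega}\right|}\right) e^{- 10 \left|{\omega}\right|}}{15}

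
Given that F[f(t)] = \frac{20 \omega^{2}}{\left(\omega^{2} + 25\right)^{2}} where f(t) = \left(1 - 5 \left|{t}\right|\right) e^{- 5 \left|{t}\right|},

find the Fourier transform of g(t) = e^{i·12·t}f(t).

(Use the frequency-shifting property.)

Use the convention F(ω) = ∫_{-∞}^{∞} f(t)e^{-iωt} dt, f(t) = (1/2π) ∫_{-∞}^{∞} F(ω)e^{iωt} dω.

F[g](ω) = \frac{20 \left(\omega - 12\right)^{2}}{\left(\left(\omega - 12\right)^{2} + 25\right)^{2}}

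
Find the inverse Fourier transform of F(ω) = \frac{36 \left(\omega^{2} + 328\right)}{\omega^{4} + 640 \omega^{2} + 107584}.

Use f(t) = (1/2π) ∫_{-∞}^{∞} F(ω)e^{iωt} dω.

f(t) = e^{- 18 \left|{t}\right|} \cos{\left(2 \left|{t}\right| \right)}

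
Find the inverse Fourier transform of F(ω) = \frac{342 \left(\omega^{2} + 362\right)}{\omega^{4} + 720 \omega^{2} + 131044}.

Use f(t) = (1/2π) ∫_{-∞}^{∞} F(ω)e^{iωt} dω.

f(t) = 9 e^{- 19 \left|{t}\right|} \cos{\left(\left|{t}\right| \right)}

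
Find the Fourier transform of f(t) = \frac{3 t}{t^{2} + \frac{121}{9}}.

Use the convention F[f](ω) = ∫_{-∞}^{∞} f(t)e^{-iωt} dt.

F(ω) = - 3 i \pi e^{- \frac{11 \left|{\omega}\right|}{3}} \operatorname{sign}{\left(\omega \right)}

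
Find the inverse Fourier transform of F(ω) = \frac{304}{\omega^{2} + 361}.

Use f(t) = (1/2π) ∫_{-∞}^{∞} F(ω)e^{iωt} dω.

f(t) = 8 e^{- 19 \left|{t}\right|}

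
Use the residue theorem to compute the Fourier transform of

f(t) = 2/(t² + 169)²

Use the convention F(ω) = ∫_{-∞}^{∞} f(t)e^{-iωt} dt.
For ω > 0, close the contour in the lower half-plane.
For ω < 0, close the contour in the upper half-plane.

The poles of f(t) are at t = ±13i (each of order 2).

Let g(z) = f(z)e^{-iωz}; for large |z| the factor e^{-iωz} decays in the lower half-plane when ω > 0 and in the upper half-plane when ω < 0.

Case ω > 0 (lower half-plane, clockwise contour ⇒ F(ω) = -2πi·ΣRes):
  Res_{z = - 13 i} g(z) = \frac{i \left(13 \omega + 1\right) e^{- 13 \omega}}{4394} (pole of order 2)
  F(ω) = -2πi·ΣRes = \frac{\pi \left(13 \omega + 1\right) e^{- 13 \omega}}{2197}

Case ω < 0 (upper half-plane, counterclockwise contour ⇒ F(ω) = +2πi·ΣRes):
  Res_{z = 13 i} g(z) = \frac{i \left(13 \omega - 1\right) e^{13 \omega}}{4394} (pole of order 2)
  F(ω) = 2πi·ΣRes = \frac{\pi \left(1 - 13 \omega\right) e^{13 \omega}}{2197}

Both cases combine into a single formula in |ω|:

F(ω) = \frac{\pi \left(13 \left|{\omega}\right| + 1\right) e^{- 13 \left|{\omega}\right|}}{2197}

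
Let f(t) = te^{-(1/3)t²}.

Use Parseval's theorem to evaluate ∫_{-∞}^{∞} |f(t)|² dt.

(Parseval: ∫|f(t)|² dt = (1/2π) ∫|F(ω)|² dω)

∫|f(t)|² dt = \frac{3 \sqrt{6} \sqrt{\pi}}{8}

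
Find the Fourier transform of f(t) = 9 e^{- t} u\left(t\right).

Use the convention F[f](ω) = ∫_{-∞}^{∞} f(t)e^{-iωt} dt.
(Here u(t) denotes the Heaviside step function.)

F(ω) = \frac{9}{i \omega + 1}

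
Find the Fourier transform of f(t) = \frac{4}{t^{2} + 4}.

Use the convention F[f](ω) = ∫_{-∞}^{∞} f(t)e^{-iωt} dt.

F(ω) = 2 \pi e^{- 2 \left|{\omega}\right|}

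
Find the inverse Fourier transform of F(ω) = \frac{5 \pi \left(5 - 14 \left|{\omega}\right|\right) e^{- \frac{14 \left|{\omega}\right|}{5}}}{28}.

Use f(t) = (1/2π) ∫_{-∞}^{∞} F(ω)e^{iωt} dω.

f(t) = \frac{5 t^{2}}{\left(t^{2} + \frac{196}{25}\right)^{2}}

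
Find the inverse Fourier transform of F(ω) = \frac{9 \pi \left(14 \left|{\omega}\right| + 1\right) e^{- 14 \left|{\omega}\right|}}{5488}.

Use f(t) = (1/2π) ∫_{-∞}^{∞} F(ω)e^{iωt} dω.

f(t) = \frac{9}{\left(t^{2} + 196\right)^{2}}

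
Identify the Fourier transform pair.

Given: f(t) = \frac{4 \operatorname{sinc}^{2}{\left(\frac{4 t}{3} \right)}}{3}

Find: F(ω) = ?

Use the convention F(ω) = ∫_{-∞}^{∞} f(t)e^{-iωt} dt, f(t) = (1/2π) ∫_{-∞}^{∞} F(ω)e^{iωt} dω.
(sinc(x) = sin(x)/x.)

F(ω) = \begin{cases} \frac{\pi \left(8 - 3 \left|{\omega}\right|\right)}{8} & \text{for}\: \omega > - \frac{8}{3} \wedge \omega < \frac{8}{3} \\0 & \text{otherwise} \end{cases}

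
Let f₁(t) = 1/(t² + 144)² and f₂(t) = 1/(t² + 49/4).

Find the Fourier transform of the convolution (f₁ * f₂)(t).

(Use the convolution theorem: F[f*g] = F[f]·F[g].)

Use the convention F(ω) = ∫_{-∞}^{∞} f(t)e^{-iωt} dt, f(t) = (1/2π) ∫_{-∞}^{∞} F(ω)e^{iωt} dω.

F[f₁*f₂](ω) = \frac{\pi^{2} \left(12 \left|{\omega}\right| + 1\right) e^{- \frac{31 \left|{\omega}\right|}{2}}}{12096}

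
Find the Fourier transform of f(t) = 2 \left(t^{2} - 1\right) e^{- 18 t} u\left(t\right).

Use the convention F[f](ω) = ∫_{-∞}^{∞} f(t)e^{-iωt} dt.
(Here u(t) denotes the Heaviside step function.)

F(ω) = \frac{2 \left(2 i \omega - \left(i \omega + 18\right)^{3} + 36\right)}{\left(i \omega + 18\right)^{4}}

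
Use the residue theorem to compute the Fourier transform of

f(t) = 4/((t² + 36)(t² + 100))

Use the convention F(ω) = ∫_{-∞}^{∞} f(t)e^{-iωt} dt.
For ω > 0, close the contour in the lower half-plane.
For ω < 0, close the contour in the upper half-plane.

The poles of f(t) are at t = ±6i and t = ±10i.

Let g(z) = f(z)e^{-iωz}; for large |z| the factor e^{-iωz} decays in the lower half-plane when ω > 0 and in the upper half-plane when ω < 0.

Case ω > 0 (lower half-plane, clockwise contour ⇒ F(ω) = -2πi·ΣRes):
  Res_{z = - 6 i} g(z) = \frac{i e^{- 6 \omega}}{192}
  Res_{z = - 10 i} g(z) = - \frac{i e^{- 10 \omega}}{320}
  F(ω) = -2πi·ΣRes = \frac{\pi \left(5 e^{4 \omega} - 3\right) e^{- 10 \omega}}{480}

Case ω < 0 (upper half-plane, counterclockwise contour ⇒ F(ω) = +2πi·ΣRes):
  Res_{z = 6 i} g(z) = - \frac{i e^{6 \omega}}{192}
  Res_{z = 10 i} g(z) = \frac{i e^{10 \omega}}{320}
  F(ω) = 2πi·ΣRes = \frac{\pi \left(5 - 3 e^{4 \omega}\right) e^{6 \omega}}{480}

Both cases combine into a single formula in |ω|:

F(ω) = \frac{\pi \left(5 e^{4 \left|{\omega}\right|} - 3\right) e^{- 10 \left|{\omega}\right|}}{480}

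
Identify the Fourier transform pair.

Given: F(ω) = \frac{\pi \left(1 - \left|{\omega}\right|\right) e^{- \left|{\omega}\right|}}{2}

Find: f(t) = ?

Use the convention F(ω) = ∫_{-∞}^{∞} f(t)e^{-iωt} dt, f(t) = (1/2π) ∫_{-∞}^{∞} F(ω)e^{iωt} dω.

f(t) = \frac{t^{2}}{\left(t^{2} + 1\right)^{2}}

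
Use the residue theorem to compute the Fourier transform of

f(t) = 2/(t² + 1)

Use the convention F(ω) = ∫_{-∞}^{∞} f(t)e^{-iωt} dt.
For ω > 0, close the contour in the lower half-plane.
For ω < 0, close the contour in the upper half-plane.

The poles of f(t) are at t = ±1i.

Let g(z) = f(z)e^{-iωz}; for large |z| the factor e^{-iωz} decays in the lower half-plane when ω > 0 and in the upper half-plane when ω < 0.

Case ω > 0 (lower half-plane, clockwise contour ⇒ F(ω) = -2πi·ΣRes):
  Res_{z = - i} g(z) = i e^{- \omega}
  F(ω) = -2πi·ΣRes = 2 \pi e^{- \omega}

Case ω < 0 (upper half-plane, counterclockwise contour ⇒ F(ω) = +2πi·ΣRes):
  Res_{z = i} g(z) = - i e^{\omega}
  F(ω) = 2πi·ΣRes = 2 \pi e^{\omega}

Both cases combine into a single formula in |ω|:

F(ω) = 2 \pi e^{- \left|{\omega}\right|}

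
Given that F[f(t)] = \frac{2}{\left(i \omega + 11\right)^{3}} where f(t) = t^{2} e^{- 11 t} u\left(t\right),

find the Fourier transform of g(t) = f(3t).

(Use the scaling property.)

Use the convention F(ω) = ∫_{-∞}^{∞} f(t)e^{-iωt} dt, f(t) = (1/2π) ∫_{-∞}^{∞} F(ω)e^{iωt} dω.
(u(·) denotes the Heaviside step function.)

F[g](ω) = \frac{18}{\left(i \omega + 33\right)^{3}}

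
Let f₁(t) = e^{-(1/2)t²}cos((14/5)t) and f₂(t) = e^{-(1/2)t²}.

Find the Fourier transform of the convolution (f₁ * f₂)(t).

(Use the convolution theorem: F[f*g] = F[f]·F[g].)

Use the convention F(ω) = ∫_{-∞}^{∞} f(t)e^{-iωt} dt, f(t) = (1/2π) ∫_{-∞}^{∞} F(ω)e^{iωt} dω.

F[f₁*f₂](ω) = \pi \left(e^{\frac{28 \omega}{5}} + 1\right) e^{- \omega^{2} - \frac{14 \omega}{5} - \frac{98}{25}}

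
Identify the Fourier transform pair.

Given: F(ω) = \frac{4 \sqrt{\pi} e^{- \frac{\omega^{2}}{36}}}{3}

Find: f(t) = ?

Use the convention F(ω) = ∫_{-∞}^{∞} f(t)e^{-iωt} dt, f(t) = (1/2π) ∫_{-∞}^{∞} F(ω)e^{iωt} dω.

f(t) = 4 e^{- 9 t^{2}}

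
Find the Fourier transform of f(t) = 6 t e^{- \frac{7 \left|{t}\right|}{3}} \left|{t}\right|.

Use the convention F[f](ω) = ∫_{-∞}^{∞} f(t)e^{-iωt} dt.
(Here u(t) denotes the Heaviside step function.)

F(ω) = \frac{5832 i \omega \left(3 \omega^{2} - 49\right)}{\left(9 \omega^{2} + 49\right)^{3}}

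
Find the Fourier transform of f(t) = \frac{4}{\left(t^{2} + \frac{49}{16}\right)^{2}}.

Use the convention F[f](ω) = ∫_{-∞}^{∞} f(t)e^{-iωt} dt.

F(ω) = \frac{32 \pi \left(7 \left|{\omega}\right| + 4\right) e^{- \frac{7 \left|{\omega}\right|}{4}}}{343}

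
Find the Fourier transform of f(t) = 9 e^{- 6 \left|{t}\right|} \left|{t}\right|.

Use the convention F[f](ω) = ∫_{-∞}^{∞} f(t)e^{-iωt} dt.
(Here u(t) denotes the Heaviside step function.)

F(ω) = \frac{18 \left(36 - \omega^{2}\right)}{\left(\omega^{2} + 36\right)^{2}}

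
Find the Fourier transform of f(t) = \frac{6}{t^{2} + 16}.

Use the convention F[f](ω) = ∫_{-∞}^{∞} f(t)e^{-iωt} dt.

F(ω) = \frac{3 \pi e^{- 4 \left|{\omega}\right|}}{2}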